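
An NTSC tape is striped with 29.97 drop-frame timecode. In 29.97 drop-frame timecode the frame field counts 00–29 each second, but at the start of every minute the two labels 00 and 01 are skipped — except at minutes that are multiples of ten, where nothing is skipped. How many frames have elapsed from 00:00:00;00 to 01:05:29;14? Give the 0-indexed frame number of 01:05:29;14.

117766

As if non-drop at 30 labels/s: (1 × 3600 + 5 × 60 + 29) × 30 + 14 = 117884.
Minute boundaries passed: 65; those not divisible by 10: 65 − 6 = 59; dropped labels = 2 × 59 = 118.
Actual frame index = 117884 − 118 = 117766.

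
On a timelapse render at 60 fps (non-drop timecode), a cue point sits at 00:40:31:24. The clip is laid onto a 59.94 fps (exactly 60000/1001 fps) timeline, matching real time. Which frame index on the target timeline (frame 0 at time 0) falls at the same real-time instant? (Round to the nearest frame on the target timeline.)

frame 145738

Source frame index: (0×3600 + 40×60 + 31) × 60 + 24 = 145884.
Real time: 145884 / (60) = 12157/5 s.
Target frame: (12157/5) × (60000/1001) = 145884000/1001 ≈ 145738.262 → 145738.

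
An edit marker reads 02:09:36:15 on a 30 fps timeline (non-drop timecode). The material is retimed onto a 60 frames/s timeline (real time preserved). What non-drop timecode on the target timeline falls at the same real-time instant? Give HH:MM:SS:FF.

02:09:36:30

Source frame index: (2×3600 + 9×60 + 36) × 30 + 15 = 233295.
Real time: 233295 / (30) = 15553/2 s.
Target frame: (15553/2) × (60) = 466590.
At 60 labels/s: frame 466590 → 02:09:36:30.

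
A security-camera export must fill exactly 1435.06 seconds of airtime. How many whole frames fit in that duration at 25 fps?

Frames = 1435.06 × 25 = 71753/2 ≈ 35876.5000.
Complete frames: 35876.

35876 frames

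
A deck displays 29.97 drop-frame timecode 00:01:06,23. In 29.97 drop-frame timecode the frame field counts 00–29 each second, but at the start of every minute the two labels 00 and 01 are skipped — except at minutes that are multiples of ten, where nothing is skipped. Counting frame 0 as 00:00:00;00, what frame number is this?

2001

As if non-drop at 30 labels/s: (0 × 3600 + 1 × 60 + 6) × 30 + 23 = 2003.
Minute boundaries passed: 1; those not divisible by 10: 1 − 0 = 1; dropped labels = 2 × 1 = 2.
Actual frame index = 2003 − 2 = 2001.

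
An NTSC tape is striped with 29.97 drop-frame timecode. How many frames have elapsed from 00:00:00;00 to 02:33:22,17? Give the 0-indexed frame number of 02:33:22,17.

Complete 10-minute blocks: 15, each 17982 frames → 269730.
Remaining 3 whole minutes in the current block: 1800 + 2 × 1798 = 5396 frames.
Within the current minute: 22 × 30 + 17 − 2 = 675 (labels ;00/;01 skipped at this minute). Total = 269730 + 5396 + 675 = 275801.

275801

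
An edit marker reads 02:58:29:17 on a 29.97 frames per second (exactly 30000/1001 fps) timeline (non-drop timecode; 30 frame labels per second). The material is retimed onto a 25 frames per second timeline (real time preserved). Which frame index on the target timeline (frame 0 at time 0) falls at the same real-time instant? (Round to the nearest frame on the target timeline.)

Source frame index: (2×3600 + 58×60 + 29) × 30 + 17 = 321287.
Real time: 321287 / (30000/1001) = 321608287/30000 s.
Target frame: (321608287/30000) × (25) = 321608287/1200 ≈ 268006.906 → 268007.

frame 268007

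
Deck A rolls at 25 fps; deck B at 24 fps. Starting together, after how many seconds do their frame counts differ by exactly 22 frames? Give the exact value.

22 seconds

The gap grows by |24 − 25| = 1 frame per second.
Time for a 22-frame gap: 22 ÷ (1) = 22 s.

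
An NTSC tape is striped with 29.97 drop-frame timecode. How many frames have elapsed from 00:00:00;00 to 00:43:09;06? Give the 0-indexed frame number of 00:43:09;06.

77598

As if non-drop at 30 labels/s: (0 × 3600 + 43 × 60 + 9) × 30 + 6 = 77676.
Minute boundaries passed: 43; those not divisible by 10: 43 − 4 = 39; dropped labels = 2 × 39 = 78.
Actual frame index = 77676 − 78 = 77598.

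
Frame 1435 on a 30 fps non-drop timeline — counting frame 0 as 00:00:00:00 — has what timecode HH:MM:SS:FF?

1435 ÷ 30 = 47 full seconds, remainder 25 frames.
47 s = 0 h 0 min 47 s.
Timecode: 00:00:47:25.

00:00:47:25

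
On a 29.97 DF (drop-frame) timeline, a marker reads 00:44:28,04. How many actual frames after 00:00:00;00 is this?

79964

As if non-drop at 30 labels/s: (0 × 3600 + 44 × 60 + 28) × 30 + 4 = 80044.
Minute boundaries passed: 44; those not divisible by 10: 44 − 4 = 40; dropped labels = 2 × 40 = 80.
Actual frame index = 80044 − 80 = 79964.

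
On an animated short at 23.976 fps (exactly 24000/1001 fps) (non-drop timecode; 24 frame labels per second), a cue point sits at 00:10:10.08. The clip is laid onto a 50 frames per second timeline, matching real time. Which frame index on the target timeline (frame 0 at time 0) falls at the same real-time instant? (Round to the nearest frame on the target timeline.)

Source frame index: (0×3600 + 10×60 + 10) × 24 + 8 = 14648.
Real time: 14648 / (24000/1001) = 1832831/3000 s.
Target frame: (1832831/3000) × (50) = 1832831/60 ≈ 30547.183 → 30547.

frame 30547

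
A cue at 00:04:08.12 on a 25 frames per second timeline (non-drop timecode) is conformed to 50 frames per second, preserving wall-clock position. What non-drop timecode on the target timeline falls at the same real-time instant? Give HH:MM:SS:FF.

00:04:08:24

Source frame index: (0×3600 + 4×60 + 8) × 25 + 12 = 6212.
Real time: 6212 / (25) = 6212/25 s.
Target frame: (6212/25) × (50) = 12424.
At 50 labels/s: frame 12424 → 00:04:08:24.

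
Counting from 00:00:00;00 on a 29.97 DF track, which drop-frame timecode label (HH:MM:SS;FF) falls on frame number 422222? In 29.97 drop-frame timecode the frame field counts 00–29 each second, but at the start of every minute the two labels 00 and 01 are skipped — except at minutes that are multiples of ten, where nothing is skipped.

Each 10-minute DF block holds 10 × 60 × 30 − 9 × 2 = 17982 frames. 422222 ÷ 17982 → 23 full blocks, remainder 8636.
Within the partial block the first minute is 1800 frames and each further minute 1798, so 4 further minute boundaries passed. Total skipped labels = 18 × 23 + 2 × 4 = 422.
Non-drop label index = 422222 + 422 = 422644; at 30 labels/s that is 03:54:48:04, i.e. DF 03:54:48;04.

03:54:48;04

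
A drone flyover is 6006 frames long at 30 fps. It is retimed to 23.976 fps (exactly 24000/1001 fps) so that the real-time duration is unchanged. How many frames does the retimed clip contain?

4800 frames

Target frames = source frames × (target rate / source rate) = 6006 × (24000/1001)/(30) = 6006 × 800/1001 = 4800.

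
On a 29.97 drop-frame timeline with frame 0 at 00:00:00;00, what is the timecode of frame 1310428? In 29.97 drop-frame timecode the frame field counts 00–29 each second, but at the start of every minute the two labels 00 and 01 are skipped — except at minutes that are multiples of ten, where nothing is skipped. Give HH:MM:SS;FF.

12:08:44;20

Ten DF minutes hold 17982 frames, so frame 1310428 lies in block 72 (frames 1294704–1312685) with 15724 frames into that block.
The block's first minute is 1800 frames and the rest 1798 each; 15724 frames reaches minute 8, so 72 × 18 + 8 × 2 = 1312 labels have been skipped so far.
Adding those back, label number 1310428 + 1312 = 1311740 at 30 labels/s is 43724 s + 20 f = 12 h 8 min 44 s frame 20, i.e. 12:08:44;20.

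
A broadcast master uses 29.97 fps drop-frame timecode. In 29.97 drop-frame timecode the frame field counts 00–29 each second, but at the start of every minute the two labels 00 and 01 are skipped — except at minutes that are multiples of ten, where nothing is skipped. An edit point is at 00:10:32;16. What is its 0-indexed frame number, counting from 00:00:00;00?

As if non-drop at 30 labels/s: (0 × 3600 + 10 × 60 + 32) × 30 + 16 = 18976.
Minute boundaries passed: 10; those not divisible by 10: 10 − 1 = 9; dropped labels = 2 × 9 = 18.
Actual frame index = 18976 − 18 = 18958.

18958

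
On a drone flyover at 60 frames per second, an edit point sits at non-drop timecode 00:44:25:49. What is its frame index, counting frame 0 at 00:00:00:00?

Total seconds to the label: (0 × 3600 + 44 × 60 + 25) = 2665.
Frame index = 2665 × 60 + 49 = 159949.

159949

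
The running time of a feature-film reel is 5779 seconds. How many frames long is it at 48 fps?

277392 frames

Frames = 5779 × 48 = 277392.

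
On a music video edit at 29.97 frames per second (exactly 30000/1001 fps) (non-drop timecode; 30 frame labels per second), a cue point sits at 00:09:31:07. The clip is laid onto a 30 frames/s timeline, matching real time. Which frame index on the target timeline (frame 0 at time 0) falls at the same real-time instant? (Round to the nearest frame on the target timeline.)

frame 17154

Source frame index: (0×3600 + 9×60 + 31) × 30 + 7 = 17137.
Real time: 17137 / (30000/1001) = 17154137/30000 s.
Target frame: (17154137/30000) × (30) = 17154137/1000 ≈ 17154.137 → 17154.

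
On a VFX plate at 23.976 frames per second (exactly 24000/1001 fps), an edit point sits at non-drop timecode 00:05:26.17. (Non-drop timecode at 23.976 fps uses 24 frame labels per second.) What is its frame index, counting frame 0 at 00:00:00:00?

Total seconds to the label: (0 × 3600 + 5 × 60 + 26) = 326.
Frame index = 326 × 24 + 17 = 7841.

frame 7841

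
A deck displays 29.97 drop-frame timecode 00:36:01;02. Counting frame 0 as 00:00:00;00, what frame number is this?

64766

As if non-drop at 30 labels/s: (0 × 3600 + 36 × 60 + 1) × 30 + 2 = 64832.
Minute boundaries passed: 36; those not divisible by 10: 36 − 3 = 33; dropped labels = 2 × 33 = 66.
Actual frame index = 64832 − 66 = 64766.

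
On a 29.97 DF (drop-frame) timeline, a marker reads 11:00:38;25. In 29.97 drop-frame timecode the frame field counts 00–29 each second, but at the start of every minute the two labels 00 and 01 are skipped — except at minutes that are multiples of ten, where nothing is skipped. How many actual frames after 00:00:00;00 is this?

1187977

As if non-drop at 30 labels/s: (11 × 3600 + 0 × 60 + 38) × 30 + 25 = 1189165.
Minute boundaries passed: 660; those not divisible by 10: 660 − 66 = 594; dropped labels = 2 × 594 = 1188.
Actual frame index = 1189165 − 1188 = 1187977.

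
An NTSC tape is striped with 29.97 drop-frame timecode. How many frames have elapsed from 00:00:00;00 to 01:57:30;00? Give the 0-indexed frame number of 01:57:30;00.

211288

As if non-drop at 30 labels/s: (1 × 3600 + 57 × 60 + 30) × 30 + 0 = 211500.
Minute boundaries passed: 117; those not divisible by 10: 117 − 11 = 106; dropped labels = 2 × 106 = 212.
Actual frame index = 211500 − 212 = 211288.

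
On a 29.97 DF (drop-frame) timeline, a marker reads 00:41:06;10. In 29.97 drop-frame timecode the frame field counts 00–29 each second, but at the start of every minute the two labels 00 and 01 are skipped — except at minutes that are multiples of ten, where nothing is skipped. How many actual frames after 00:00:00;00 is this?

73916

Complete 10-minute blocks: 4, each 17982 frames → 71928.
Remaining 1 whole minute in the current block: 1800 + 0 × 1798 = 1800 frames.
Within the current minute: 6 × 30 + 10 − 2 = 188 (labels ;00/;01 skipped at this minute). Total = 71928 + 1800 + 188 = 73916.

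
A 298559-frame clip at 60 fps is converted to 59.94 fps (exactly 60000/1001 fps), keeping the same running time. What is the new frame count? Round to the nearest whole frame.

Frames at target rate = 298559 × (60000/1001) / (60) = 298559000/1001 ≈ 298260.739.
Nearest whole frame: 298261.

298261 frames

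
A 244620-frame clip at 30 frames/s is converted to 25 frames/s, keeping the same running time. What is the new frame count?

203850 frames

Target frames = source frames × (target rate / source rate) = 244620 × (25)/(30) = 244620 × 5/6 = 203850.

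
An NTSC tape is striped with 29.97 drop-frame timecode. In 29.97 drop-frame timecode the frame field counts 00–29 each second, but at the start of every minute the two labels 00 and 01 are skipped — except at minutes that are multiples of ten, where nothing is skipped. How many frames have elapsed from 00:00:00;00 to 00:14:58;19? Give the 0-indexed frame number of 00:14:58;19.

26933

Complete 10-minute blocks: 1, each 17982 frames → 17982.
Remaining 4 whole minutes in the current block: 1800 + 3 × 1798 = 7194 frames.
Within the current minute: 58 × 30 + 19 − 2 = 1757 (labels ;00/;01 skipped at this minute). Total = 17982 + 7194 + 1757 = 26933.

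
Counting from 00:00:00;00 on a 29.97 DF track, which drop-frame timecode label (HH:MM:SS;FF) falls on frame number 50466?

00:28:03;28

Ten DF minutes hold 17982 frames, so frame 50466 lies in block 2 (frames 35964–53945) with 14502 frames into that block.
The block's first minute is 1800 frames and the rest 1798 each; 14502 frames reaches minute 8, so 2 × 18 + 8 × 2 = 52 labels have been skipped so far.
Adding those back, label number 50466 + 52 = 50518 at 30 labels/s is 1683 s + 28 f = 0 h 28 min 3 s frame 28, i.e. 00:28:03;28.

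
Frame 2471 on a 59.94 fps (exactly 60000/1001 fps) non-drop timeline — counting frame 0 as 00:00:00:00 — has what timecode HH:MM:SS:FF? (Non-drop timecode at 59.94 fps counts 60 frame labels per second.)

2471 ÷ 60 = 41 full seconds, remainder 11 frames.
41 s = 0 h 0 min 41 s.
Timecode: 00:00:41:11.

00:00:41:11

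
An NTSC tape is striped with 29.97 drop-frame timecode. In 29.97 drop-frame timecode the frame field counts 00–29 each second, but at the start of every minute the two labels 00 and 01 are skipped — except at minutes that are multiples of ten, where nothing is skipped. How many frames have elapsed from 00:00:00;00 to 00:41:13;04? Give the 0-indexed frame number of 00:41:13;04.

74120

As if non-drop at 30 labels/s: (0 × 3600 + 41 × 60 + 13) × 30 + 4 = 74194.
Minute boundaries passed: 41; those not divisible by 10: 41 − 4 = 37; dropped labels = 2 × 37 = 74.
Actual frame index = 74194 − 74 = 74120.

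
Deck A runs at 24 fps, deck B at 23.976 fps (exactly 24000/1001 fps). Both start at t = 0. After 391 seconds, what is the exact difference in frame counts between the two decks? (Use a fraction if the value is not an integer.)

A emits 24 × 391 = 9384 frames; B emits 24000/1001 × 391 = 9384000/1001.
Difference = 9384/1001 frames (≈ 9.3746); B is behind A.

9384/1001 frames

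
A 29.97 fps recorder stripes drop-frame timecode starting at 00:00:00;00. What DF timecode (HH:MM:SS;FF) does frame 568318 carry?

05:16:02;28

Each 10-minute DF block holds 10 × 60 × 30 − 9 × 2 = 17982 frames. 568318 ÷ 17982 → 31 full blocks, remainder 10876.
Within the partial block the first minute is 1800 frames and each further minute 1798, so 6 further minute boundaries passed. Total skipped labels = 18 × 31 + 2 × 6 = 570.
Non-drop label index = 568318 + 570 = 568888; at 30 labels/s that is 05:16:02:28, i.e. DF 05:16:02;28.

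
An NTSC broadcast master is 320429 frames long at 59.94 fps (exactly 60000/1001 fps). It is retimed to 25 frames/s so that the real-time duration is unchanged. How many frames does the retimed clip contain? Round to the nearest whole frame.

133646 frames

Frames at target rate = 320429 × (25) / (60000/1001) = 320749429/2400 ≈ 133645.595.
Nearest whole frame: 133646.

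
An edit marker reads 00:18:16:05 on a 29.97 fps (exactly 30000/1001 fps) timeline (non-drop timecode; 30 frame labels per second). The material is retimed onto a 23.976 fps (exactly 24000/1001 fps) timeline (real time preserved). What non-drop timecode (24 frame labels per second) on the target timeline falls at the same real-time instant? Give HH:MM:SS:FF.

00:18:16:04

Source frame index: (0×3600 + 18×60 + 16) × 30 + 5 = 32885.
Real time: 32885 / (30000/1001) = 6583577/6000 s.
Target frame: (6583577/6000) × (24000/1001) = 26308.
At 24 labels/s: frame 26308 → 00:18:16:04.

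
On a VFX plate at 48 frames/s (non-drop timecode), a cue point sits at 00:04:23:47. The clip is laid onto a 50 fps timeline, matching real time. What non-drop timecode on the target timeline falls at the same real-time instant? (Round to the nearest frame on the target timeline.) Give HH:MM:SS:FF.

Source frame index: (0×3600 + 4×60 + 23) × 48 + 47 = 12671.
Real time: 12671 / (48) = 12671/48 s.
Target frame: (12671/48) × (50) = 316775/24 ≈ 13198.958 → 13199.
At 50 labels/s: frame 13199 → 00:04:23:49.

00:04:23:49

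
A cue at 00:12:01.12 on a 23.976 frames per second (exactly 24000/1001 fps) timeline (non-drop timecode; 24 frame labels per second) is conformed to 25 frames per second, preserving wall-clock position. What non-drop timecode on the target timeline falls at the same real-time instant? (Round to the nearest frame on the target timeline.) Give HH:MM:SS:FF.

Source frame index: (0×3600 + 12×60 + 1) × 24 + 12 = 17316.
Real time: 17316 / (24000/1001) = 1444443/2000 s.
Target frame: (1444443/2000) × (25) = 1444443/80 ≈ 18055.537 → 18056.
At 25 labels/s: frame 18056 → 00:12:02:06.

00:12:02:06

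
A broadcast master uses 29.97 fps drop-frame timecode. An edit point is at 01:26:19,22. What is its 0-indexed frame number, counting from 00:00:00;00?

155236

As if non-drop at 30 labels/s: (1 × 3600 + 26 × 60 + 19) × 30 + 22 = 155392.
Minute boundaries passed: 86; those not divisible by 10: 86 − 8 = 78; dropped labels = 2 × 78 = 156.
Actual frame index = 155392 − 156 = 155236.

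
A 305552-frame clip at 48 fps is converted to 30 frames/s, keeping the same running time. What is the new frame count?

190970 frames

Target frames = source frames × (target rate / source rate) = 305552 × (30)/(48) = 305552 × 5/8 = 190970.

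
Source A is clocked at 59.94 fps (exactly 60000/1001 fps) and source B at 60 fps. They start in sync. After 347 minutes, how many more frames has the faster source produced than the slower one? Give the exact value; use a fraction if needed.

1249200/1001 frames

347 min = 20820 s.
A emits 60000/1001 × 20820 = 1249200000/1001 frames; B emits 60 × 20820 = 1249200.
Difference = 1249200/1001 frames (≈ 1247.9520); B is ahead of A.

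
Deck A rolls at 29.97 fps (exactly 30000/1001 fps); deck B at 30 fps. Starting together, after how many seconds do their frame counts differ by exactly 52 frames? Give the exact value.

26026/15 seconds

The gap grows by |30 − 30000/1001| = 30/1001 frames per second.
Time for a 52-frame gap: 52 ÷ (30/1001) = 26026/15 s.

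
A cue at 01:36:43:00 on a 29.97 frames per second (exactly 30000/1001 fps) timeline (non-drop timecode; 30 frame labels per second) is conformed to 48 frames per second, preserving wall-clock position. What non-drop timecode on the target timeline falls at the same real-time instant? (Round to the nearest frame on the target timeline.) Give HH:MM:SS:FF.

Source frame index: (1×3600 + 36×60 + 43) × 30 + 0 = 174090.
Real time: 174090 / (30000/1001) = 5808803/1000 s.
Target frame: (5808803/1000) × (48) = 34852818/125 ≈ 278822.544 → 278823.
At 48 labels/s: frame 278823 → 01:36:48:39.

01:36:48:39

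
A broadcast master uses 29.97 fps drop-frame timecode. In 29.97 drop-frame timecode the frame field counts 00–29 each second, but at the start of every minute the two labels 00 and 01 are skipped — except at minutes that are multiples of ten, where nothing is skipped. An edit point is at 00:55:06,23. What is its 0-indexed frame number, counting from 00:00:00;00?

99103

Complete 10-minute blocks: 5, each 17982 frames → 89910.
Remaining 5 whole minutes in the current block: 1800 + 4 × 1798 = 8992 frames.
Within the current minute: 6 × 30 + 23 − 2 = 201 (labels ;00/;01 skipped at this minute). Total = 89910 + 8992 + 201 = 99103.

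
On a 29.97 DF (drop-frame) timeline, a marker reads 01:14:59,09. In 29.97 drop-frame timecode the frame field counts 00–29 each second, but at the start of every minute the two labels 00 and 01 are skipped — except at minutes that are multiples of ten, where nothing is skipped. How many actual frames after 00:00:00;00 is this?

134845

Complete 10-minute blocks: 7, each 17982 frames → 125874.
Remaining 4 whole minutes in the current block: 1800 + 3 × 1798 = 7194 frames.
Within the current minute: 59 × 30 + 9 − 2 = 1777 (labels ;00/;01 skipped at this minute). Total = 125874 + 7194 + 1777 = 134845.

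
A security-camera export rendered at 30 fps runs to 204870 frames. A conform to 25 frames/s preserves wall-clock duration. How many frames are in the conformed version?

Target frames = source frames × (target rate / source rate) = 204870 × (25)/(30) = 204870 × 5/6 = 170725.

170725 frames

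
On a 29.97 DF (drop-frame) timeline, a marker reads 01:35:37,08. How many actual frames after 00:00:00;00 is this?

171946

As if non-drop at 30 labels/s: (1 × 3600 + 35 × 60 + 37) × 30 + 8 = 172118.
Minute boundaries passed: 95; those not divisible by 10: 95 − 9 = 86; dropped labels = 2 × 86 = 172.
Actual frame index = 172118 − 172 = 171946.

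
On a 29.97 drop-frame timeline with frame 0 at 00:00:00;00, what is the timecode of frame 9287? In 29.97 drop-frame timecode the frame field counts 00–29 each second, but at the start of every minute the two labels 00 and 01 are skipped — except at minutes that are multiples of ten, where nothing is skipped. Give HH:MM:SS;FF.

00:05:09;27

Ten DF minutes hold 17982 frames, so frame 9287 lies in block 0 (frames 0–17981) with 9287 frames into that block.
The block's first minute is 1800 frames and the rest 1798 each; 9287 frames reaches minute 5, so 0 × 18 + 5 × 2 = 10 labels have been skipped so far.
Adding those back, label number 9287 + 10 = 9297 at 30 labels/s is 309 s + 27 f = 0 h 5 min 9 s frame 27, i.e. 00:05:09;27.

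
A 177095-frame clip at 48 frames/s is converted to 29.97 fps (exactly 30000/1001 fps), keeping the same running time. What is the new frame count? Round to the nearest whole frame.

110574 frames

Frames at target rate = 177095 × (30000/1001) / (48) = 110684375/1001 ≈ 110573.801.
Nearest whole frame: 110574.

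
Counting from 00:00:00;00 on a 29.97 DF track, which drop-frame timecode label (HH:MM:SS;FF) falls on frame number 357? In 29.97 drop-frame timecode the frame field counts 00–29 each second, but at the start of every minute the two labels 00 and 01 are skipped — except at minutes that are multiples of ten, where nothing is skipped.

Ten DF minutes hold 17982 frames, so frame 357 lies in block 0 (frames 0–17981) with 357 frames into that block.
The block's first minute is 1800 frames and the rest 1798 each; 357 frames reaches minute 0, so 0 × 18 + 0 × 2 = 0 labels have been skipped so far.
Adding those back, label number 357 + 0 = 357 at 30 labels/s is 11 s + 27 f = 0 h 0 min 11 s frame 27, i.e. 00:00:11;27.

00:00:11;27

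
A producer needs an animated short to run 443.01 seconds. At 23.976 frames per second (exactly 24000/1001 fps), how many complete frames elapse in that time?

Frames = 443.01 × 24000/1001 = 10632240/1001 ≈ 10621.6184.
Complete frames: 10621.

10621 frames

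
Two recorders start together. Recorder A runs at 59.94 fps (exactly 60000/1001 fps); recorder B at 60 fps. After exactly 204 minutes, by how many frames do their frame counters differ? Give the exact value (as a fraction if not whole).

204 min = 12240 s.
A emits 60000/1001 × 12240 = 734400000/1001 frames; B emits 60 × 12240 = 734400.
Difference = 734400/1001 frames (≈ 733.6663); B is ahead of A.

734400/1001 frames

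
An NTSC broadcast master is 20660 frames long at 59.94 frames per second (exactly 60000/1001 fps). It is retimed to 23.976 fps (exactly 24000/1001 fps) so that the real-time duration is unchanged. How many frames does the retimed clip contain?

8264 frames

Target frames = source frames × (target rate / source rate) = 20660 × (24000/1001)/(60000/1001) = 20660 × 2/5 = 8264.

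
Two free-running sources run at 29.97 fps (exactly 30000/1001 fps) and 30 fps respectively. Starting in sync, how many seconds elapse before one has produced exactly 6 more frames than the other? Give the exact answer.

200.2 seconds

The gap grows by |30 − 30000/1001| = 30/1001 frames per second.
Time for a 6-frame gap: 6 ÷ (30/1001) = 200.2 s.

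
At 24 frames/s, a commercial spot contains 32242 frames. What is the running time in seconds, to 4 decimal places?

1343.4167 seconds

Running time = 32242 × 1/24 = 16121/12 s ≈ 1343.4167 s.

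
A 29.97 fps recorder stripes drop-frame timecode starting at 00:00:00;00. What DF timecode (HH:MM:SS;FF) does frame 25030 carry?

Ten DF minutes hold 17982 frames, so frame 25030 lies in block 1 (frames 17982–35963) with 7048 frames into that block.
The block's first minute is 1800 frames and the rest 1798 each; 7048 frames reaches minute 3, so 1 × 18 + 3 × 2 = 24 labels have been skipped so far.
Adding those back, label number 25030 + 24 = 25054 at 30 labels/s is 835 s + 4 f = 0 h 13 min 55 s frame 4, i.e. 00:13:55;04.

00:13:55;04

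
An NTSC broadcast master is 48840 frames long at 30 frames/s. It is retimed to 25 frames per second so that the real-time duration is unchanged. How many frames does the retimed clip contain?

40700 frames

Target frames = source frames × (target rate / source rate) = 48840 × (25)/(30) = 48840 × 5/6 = 40700.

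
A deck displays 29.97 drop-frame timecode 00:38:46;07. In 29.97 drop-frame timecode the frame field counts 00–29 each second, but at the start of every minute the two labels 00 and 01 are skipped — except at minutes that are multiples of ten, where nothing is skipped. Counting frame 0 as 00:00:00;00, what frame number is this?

69717

Complete 10-minute blocks: 3, each 17982 frames → 53946.
Remaining 8 whole minutes in the current block: 1800 + 7 × 1798 = 14386 frames.
Within the current minute: 46 × 30 + 7 − 2 = 1385 (labels ;00/;01 skipped at this minute). Total = 53946 + 14386 + 1385 = 69717.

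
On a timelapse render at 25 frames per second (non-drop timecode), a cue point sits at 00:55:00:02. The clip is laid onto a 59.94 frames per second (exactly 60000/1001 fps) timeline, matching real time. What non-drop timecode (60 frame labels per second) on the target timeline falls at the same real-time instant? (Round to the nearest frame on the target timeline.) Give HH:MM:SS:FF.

Source frame index: (0×3600 + 55×60 + 0) × 25 + 2 = 82502.
Real time: 82502 / (25) = 82502/25 s.
Target frame: (82502/25) × (60000/1001) = 28286400/143 ≈ 197806.993 → 197807.
At 60 labels/s: frame 197807 → 00:54:56:47.

00:54:56:47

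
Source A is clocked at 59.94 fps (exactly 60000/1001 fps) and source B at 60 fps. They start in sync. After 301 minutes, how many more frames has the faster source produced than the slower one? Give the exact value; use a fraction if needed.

154800/143 frames

301 min = 18060 s.
A emits 60000/1001 × 18060 = 154800000/143 frames; B emits 60 × 18060 = 1083600.
Difference = 154800/143 frames (≈ 1082.5175); B is ahead of A.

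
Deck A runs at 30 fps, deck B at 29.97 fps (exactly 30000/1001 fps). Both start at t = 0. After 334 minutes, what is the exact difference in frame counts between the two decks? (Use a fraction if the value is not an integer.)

334 min = 20040 s.
A emits 30 × 20040 = 601200 frames; B emits 30000/1001 × 20040 = 601200000/1001.
Difference = 601200/1001 frames (≈ 600.5994); B is behind A.

601200/1001 frames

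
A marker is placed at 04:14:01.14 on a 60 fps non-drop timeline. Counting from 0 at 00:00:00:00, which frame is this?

frame 914474

Total seconds to the label: (4 × 3600 + 14 × 60 + 1) = 15241.
Frame index = 15241 × 60 + 14 = 914474.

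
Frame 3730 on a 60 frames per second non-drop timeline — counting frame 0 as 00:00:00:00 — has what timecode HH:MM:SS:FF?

3730 ÷ 60 = 62 full seconds, remainder 10 frames.
62 s = 0 h 1 min 2 s.
Timecode: 00:01:02:10.

00:01:02:10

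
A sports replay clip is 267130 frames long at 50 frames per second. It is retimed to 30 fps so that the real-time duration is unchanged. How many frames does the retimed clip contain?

160278 frames

Target frames = source frames × (target rate / source rate) = 267130 × (30)/(50) = 267130 × 3/5 = 160278.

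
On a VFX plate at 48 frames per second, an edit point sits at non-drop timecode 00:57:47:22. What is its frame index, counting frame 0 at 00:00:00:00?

166438

Total seconds to the label: (0 × 3600 + 57 × 60 + 47) = 3467.
Frame index = 3467 × 48 + 22 = 166438.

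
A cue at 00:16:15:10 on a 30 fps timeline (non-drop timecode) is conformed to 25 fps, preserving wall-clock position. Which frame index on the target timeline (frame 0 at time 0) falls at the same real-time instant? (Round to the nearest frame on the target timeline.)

frame 24383

Source frame index: (0×3600 + 16×60 + 15) × 30 + 10 = 29260.
Real time: 29260 / (30) = 2926/3 s.
Target frame: (2926/3) × (25) = 73150/3 ≈ 24383.333 → 24383.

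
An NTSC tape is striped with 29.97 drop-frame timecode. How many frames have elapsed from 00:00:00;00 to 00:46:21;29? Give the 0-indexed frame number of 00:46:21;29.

83375

As if non-drop at 30 labels/s: (0 × 3600 + 46 × 60 + 21) × 30 + 29 = 83459.
Minute boundaries passed: 46; those not divisible by 10: 46 − 4 = 42; dropped labels = 2 × 42 = 84.
Actual frame index = 83459 − 84 = 83375.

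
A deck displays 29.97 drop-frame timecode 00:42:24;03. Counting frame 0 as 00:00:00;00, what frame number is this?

As if non-drop at 30 labels/s: (0 × 3600 + 42 × 60 + 24) × 30 + 3 = 76323.
Minute boundaries passed: 42; those not divisible by 10: 42 − 4 = 38; dropped labels = 2 × 38 = 76.
Actual frame index = 76323 − 76 = 76247.

76247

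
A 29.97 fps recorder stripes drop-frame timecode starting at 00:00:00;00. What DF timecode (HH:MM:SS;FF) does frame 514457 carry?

04:46:05;23

Each 10-minute DF block holds 10 × 60 × 30 − 9 × 2 = 17982 frames. 514457 ÷ 17982 → 28 full blocks, remainder 10961.
Within the partial block the first minute is 1800 frames and each further minute 1798, so 6 further minute boundaries passed. Total skipped labels = 18 × 28 + 2 × 6 = 516.
Non-drop label index = 514457 + 516 = 514973; at 30 labels/s that is 04:46:05:23, i.e. DF 04:46:05;23.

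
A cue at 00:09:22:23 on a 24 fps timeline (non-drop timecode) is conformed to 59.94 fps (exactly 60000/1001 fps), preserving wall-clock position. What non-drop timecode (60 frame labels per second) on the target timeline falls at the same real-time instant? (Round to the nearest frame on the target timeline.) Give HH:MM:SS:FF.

Source frame index: (0×3600 + 9×60 + 22) × 24 + 23 = 13511.
Real time: 13511 / (24) = 13511/24 s.
Target frame: (13511/24) × (60000/1001) = 33777500/1001 ≈ 33743.756 → 33744.
At 60 labels/s: frame 33744 → 00:09:22:24.

00:09:22:24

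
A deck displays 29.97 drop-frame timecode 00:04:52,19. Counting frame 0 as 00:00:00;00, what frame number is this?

Complete 10-minute blocks: 0, each 17982 frames → 0.
Remaining 4 whole minutes in the current block: 1800 + 3 × 1798 = 7194 frames.
Within the current minute: 52 × 30 + 19 − 2 = 1577 (labels ;00/;01 skipped at this minute). Total = 0 + 7194 + 1577 = 8771.

8771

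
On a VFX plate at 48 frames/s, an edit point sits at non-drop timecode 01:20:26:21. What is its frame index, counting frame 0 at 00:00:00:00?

frame 231669

Total seconds to the label: (1 × 3600 + 20 × 60 + 26) = 4826.
Frame index = 4826 × 48 + 21 = 231669.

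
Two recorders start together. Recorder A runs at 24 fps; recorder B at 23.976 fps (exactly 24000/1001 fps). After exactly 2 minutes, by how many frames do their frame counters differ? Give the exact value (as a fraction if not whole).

2880/1001 frames

2 min = 120 s.
A emits 24 × 120 = 2880 frames; B emits 24000/1001 × 120 = 2880000/1001.
Difference = 2880/1001 frames (≈ 2.8771); B is behind A.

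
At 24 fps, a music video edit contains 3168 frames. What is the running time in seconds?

132 seconds

Running time = 3168 / (24) = 132 s.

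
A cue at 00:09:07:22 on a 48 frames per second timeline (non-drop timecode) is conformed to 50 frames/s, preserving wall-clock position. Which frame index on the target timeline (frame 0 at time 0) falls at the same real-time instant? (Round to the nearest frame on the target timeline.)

frame 27373

Source frame index: (0×3600 + 9×60 + 7) × 48 + 22 = 26278.
Real time: 26278 / (48) = 13139/24 s.
Target frame: (13139/24) × (50) = 328475/12 ≈ 27372.917 → 27373.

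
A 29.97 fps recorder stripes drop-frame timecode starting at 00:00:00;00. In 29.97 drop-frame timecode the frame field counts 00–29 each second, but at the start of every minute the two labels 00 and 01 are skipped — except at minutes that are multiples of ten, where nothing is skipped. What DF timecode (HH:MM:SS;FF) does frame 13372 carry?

00:07:26;06

Ten DF minutes hold 17982 frames, so frame 13372 lies in block 0 (frames 0–17981) with 13372 frames into that block.
The block's first minute is 1800 frames and the rest 1798 each; 13372 frames reaches minute 7, so 0 × 18 + 7 × 2 = 14 labels have been skipped so far.
Adding those back, label number 13372 + 14 = 13386 at 30 labels/s is 446 s + 6 f = 0 h 7 min 26 s frame 6, i.e. 00:07:26;06.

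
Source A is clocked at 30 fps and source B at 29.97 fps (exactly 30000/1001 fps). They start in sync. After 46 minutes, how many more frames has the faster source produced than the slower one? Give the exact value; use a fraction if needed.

46 min = 2760 s.
A emits 30 × 2760 = 82800 frames; B emits 30000/1001 × 2760 = 82800000/1001.
Difference = 82800/1001 frames (≈ 82.7173); B is behind A.

82800/1001 frames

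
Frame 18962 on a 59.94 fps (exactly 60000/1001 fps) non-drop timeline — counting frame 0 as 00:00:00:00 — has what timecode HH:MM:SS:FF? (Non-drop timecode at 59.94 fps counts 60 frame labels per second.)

18962 ÷ 60 = 316 full seconds, remainder 2 frames.
316 s = 0 h 5 min 16 s.
Timecode: 00:05:16:02.

00:05:16:02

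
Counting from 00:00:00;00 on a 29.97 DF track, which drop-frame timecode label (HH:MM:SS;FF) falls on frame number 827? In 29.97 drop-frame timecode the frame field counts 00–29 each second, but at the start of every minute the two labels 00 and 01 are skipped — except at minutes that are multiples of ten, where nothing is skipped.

00:00:27;17

Each 10-minute DF block holds 10 × 60 × 30 − 9 × 2 = 17982 frames. 827 ÷ 17982 → 0 full blocks, remainder 827.
Within the partial block the first minute is 1800 frames and each further minute 1798, so 0 further minute boundaries passed. Total skipped labels = 18 × 0 + 2 × 0 = 0.
Non-drop label index = 827 + 0 = 827; at 30 labels/s that is 00:00:27:17, i.e. DF 00:00:27;17.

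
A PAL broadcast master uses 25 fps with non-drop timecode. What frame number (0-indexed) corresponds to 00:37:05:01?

Total seconds to the label: (0 × 3600 + 37 × 60 + 5) = 2225.
Frame index = 2225 × 25 + 1 = 55626.

55626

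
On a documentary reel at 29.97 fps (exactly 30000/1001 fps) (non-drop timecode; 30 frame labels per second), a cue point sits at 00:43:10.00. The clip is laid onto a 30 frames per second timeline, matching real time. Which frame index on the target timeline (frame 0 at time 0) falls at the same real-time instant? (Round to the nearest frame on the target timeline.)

Source frame index: (0×3600 + 43×60 + 10) × 30 + 0 = 77700.
Real time: 77700 / (30000/1001) = 259259/100 s.
Target frame: (259259/100) × (30) = 777777/10 ≈ 77777.700 → 77778.

frame 77778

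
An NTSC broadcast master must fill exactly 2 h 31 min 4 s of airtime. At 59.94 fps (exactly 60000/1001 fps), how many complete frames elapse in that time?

543296 frames

2 h 31 min 4 s = 9064 s.
Frames = 9064 × 60000/1001 = 49440000/91 ≈ 543296.7033.
Complete frames: 543296.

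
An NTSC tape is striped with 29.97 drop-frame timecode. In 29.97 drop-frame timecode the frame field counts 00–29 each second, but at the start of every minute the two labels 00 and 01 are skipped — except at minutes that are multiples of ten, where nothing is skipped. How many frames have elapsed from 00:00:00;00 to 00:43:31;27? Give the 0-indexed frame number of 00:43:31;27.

78279

As if non-drop at 30 labels/s: (0 × 3600 + 43 × 60 + 31) × 30 + 27 = 78357.
Minute boundaries passed: 43; those not divisible by 10: 43 − 4 = 39; dropped labels = 2 × 39 = 78.
Actual frame index = 78357 − 78 = 78279.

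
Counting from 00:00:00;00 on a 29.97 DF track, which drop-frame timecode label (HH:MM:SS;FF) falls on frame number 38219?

Each 10-minute DF block holds 10 × 60 × 30 − 9 × 2 = 17982 frames. 38219 ÷ 17982 → 2 full blocks, remainder 2255.
Within the partial block the first minute is 1800 frames and each further minute 1798, so 1 further minute boundary passed. Total skipped labels = 18 × 2 + 2 × 1 = 38.
Non-drop label index = 38219 + 38 = 38257; at 30 labels/s that is 00:21:15:07, i.e. DF 00:21:15;07.

00:21:15;07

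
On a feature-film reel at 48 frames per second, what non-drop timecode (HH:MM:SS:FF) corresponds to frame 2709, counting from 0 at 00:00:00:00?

00:00:56:21

2709 ÷ 48 = 56 full seconds, remainder 21 frames.
56 s = 0 h 0 min 56 s.
Timecode: 00:00:56:21.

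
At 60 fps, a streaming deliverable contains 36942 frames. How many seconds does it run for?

615.7 seconds

Running time = 36942 / (60) = 615.7 s.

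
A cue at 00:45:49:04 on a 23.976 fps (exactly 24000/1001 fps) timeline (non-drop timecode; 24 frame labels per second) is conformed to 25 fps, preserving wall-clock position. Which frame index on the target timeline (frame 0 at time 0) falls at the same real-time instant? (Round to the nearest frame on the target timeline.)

Source frame index: (0×3600 + 45×60 + 49) × 24 + 4 = 65980.
Real time: 65980 / (24000/1001) = 3302299/1200 s.
Target frame: (3302299/1200) × (25) = 3302299/48 ≈ 68797.896 → 68798.

frame 68798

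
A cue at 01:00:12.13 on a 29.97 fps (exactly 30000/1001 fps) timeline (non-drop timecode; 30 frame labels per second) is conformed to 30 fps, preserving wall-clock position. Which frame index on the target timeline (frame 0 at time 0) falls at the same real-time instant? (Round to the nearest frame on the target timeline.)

Source frame index: (1×3600 + 0×60 + 12) × 30 + 13 = 108373.
Real time: 108373 / (30000/1001) = 108481373/30000 s.
Target frame: (108481373/30000) × (30) = 108481373/1000 ≈ 108481.373 → 108481.

frame 108481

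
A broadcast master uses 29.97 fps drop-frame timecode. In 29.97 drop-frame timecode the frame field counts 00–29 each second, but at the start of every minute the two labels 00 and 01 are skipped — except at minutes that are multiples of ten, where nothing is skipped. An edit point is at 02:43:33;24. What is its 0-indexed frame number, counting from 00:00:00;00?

294120

As if non-drop at 30 labels/s: (2 × 3600 + 43 × 60 + 33) × 30 + 24 = 294414.
Minute boundaries passed: 163; those not divisible by 10: 163 − 16 = 147; dropped labels = 2 × 147 = 294.
Actual frame index = 294414 − 294 = 294120.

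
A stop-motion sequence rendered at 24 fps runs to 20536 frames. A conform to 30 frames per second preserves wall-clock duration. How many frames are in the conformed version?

25670 frames

Frames at target rate = 20536 × (30) / (24) = 25670.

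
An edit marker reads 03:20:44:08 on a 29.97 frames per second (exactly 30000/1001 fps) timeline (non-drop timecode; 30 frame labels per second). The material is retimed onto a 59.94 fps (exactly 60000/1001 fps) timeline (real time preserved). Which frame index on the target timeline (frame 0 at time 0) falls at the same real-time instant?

Source frame index: (3×3600 + 20×60 + 44) × 30 + 8 = 361328.
Real time: 361328 / (30000/1001) = 22605583/1875 s.
Target frame: (22605583/1875) × (60000/1001) = 722656.

frame 722656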